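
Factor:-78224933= - 5531^1*14143^1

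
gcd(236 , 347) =1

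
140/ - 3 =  - 47 + 1/3=- 46.67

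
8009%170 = 19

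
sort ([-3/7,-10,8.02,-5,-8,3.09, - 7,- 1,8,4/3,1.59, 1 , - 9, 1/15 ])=[-10, - 9 , - 8,-7,  -  5  , - 1,  -  3/7,1/15,1,  4/3 , 1.59,3.09, 8, 8.02 ] 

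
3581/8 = 3581/8=447.62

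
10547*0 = 0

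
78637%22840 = 10117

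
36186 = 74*489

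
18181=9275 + 8906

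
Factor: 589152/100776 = 2^2*13^ ( - 1)*19^1  =  76/13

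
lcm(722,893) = 33934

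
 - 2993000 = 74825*(  -  40 )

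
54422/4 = 13605 + 1/2 = 13605.50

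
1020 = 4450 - 3430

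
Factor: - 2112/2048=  - 2^( - 5 )*3^1*11^1 = - 33/32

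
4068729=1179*3451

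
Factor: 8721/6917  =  3^3*17^1 * 19^1 * 6917^( - 1)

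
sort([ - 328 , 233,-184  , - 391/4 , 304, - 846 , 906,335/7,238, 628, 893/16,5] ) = [  -  846,-328,-184, - 391/4,5,335/7 , 893/16,233,238, 304, 628, 906 ]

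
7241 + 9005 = 16246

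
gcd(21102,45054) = 6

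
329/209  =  1 + 120/209 = 1.57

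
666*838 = 558108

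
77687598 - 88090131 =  - 10402533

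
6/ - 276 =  - 1/46 = - 0.02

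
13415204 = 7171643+6243561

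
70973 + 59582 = 130555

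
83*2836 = 235388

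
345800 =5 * 69160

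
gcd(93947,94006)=1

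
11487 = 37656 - 26169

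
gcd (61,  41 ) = 1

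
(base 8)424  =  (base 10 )276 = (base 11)231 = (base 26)ag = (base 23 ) C0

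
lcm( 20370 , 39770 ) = 835170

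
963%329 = 305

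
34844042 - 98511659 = -63667617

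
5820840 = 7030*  828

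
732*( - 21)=  -  15372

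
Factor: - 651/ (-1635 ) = 5^( -1 ) * 7^1 * 31^1*109^(  -  1 )= 217/545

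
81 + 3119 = 3200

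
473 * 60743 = 28731439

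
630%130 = 110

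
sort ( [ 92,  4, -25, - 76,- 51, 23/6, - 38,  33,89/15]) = [ - 76, - 51, - 38, - 25,23/6,4, 89/15, 33,92]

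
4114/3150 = 2057/1575 = 1.31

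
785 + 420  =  1205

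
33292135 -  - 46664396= 79956531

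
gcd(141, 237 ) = 3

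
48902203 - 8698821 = 40203382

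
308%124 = 60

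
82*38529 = 3159378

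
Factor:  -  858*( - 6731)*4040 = 23331799920 = 2^4*3^1*5^1*11^1*13^1*53^1*101^1*127^1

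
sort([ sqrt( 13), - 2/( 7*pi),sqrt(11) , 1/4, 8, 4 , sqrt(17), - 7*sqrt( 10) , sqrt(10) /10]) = [-7*sqrt(10), - 2/( 7*pi),1/4, sqrt( 10)/10, sqrt(11), sqrt(13),4,sqrt(17), 8]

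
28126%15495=12631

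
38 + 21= 59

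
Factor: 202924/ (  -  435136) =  - 97/208 = - 2^( - 4)*13^(-1)*97^1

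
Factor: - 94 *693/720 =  - 2^( - 3) *5^( - 1 )*7^1*11^1*47^1 = - 3619/40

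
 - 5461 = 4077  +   - 9538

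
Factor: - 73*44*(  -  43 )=2^2*11^1*43^1*73^1=138116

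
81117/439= 81117/439 = 184.78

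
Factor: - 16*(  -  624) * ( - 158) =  - 2^9 * 3^1*13^1*79^1 = - 1577472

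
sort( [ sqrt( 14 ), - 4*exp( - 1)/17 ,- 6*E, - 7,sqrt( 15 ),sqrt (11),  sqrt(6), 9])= [-6*E, - 7,-4*exp( - 1) /17,  sqrt( 6 ),sqrt( 11), sqrt( 14), sqrt(15 ), 9 ] 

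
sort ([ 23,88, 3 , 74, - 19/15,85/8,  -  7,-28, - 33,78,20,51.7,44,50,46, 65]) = [ - 33 , - 28 , - 7 , - 19/15, 3,85/8,20, 23,44, 46,  50,51.7, 65, 74,  78,  88]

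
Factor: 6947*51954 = 2^1*3^1*  7^1*1237^1*6947^1  =  360924438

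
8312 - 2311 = 6001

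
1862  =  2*931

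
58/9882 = 29/4941 = 0.01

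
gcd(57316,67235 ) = 7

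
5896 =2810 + 3086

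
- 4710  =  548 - 5258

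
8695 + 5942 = 14637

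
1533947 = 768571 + 765376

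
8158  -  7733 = 425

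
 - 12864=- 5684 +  - 7180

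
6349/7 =907= 907.00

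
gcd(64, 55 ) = 1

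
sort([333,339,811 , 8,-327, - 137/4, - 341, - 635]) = [ - 635,  -  341, - 327, - 137/4,8, 333,339,811]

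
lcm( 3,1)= 3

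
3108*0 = 0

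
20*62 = 1240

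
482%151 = 29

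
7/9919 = 1/1417 = 0.00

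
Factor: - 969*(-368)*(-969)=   -  345537648 = - 2^4*3^2*17^2*19^2 * 23^1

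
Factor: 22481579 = 19^1*1183241^1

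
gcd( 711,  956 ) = 1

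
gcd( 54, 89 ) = 1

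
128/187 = 128/187 =0.68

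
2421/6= 807/2  =  403.50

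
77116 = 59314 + 17802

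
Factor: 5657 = 5657^1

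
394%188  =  18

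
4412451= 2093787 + 2318664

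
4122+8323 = 12445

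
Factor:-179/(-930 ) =2^( - 1 )*3^(- 1 )*5^( - 1) * 31^(-1)*179^1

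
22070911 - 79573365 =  - 57502454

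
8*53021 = 424168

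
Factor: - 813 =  - 3^1*271^1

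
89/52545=89/52545 = 0.00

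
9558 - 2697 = 6861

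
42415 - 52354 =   -  9939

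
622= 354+268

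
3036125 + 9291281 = 12327406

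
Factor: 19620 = 2^2*3^2*5^1 * 109^1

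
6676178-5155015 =1521163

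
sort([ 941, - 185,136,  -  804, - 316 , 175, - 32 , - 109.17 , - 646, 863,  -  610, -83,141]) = [ - 804, -646,-610, - 316, - 185,-109.17, - 83, - 32, 136 , 141, 175,863,941 ] 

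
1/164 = 1/164 = 0.01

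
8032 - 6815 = 1217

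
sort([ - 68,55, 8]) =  [ - 68,8, 55 ]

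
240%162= 78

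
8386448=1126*7448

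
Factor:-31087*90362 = - 2^1*7^1*4441^1*45181^1= -2809083494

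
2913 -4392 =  - 1479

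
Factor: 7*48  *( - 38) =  - 12768 = - 2^5 * 3^1*7^1*19^1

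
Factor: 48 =2^4*3^1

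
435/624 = 145/208  =  0.70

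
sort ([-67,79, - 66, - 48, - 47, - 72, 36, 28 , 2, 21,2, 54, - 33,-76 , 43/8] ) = [ - 76,  -  72, -67, - 66 ,  -  48, - 47, - 33, 2,2,43/8 , 21,  28, 36,54, 79]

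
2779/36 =2779/36  =  77.19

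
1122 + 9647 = 10769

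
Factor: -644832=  - 2^5*3^2*2239^1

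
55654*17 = 946118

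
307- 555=-248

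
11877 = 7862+4015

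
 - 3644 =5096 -8740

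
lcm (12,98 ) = 588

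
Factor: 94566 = 2^1*3^1*15761^1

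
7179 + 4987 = 12166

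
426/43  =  426/43  =  9.91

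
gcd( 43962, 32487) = 51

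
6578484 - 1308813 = 5269671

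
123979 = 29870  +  94109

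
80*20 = 1600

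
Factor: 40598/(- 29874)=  -53/39 = - 3^( - 1)*13^(- 1)*53^1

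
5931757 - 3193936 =2737821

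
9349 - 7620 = 1729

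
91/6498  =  91/6498 = 0.01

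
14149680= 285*49648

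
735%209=108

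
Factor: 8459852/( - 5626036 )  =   - 13^ ( - 1 )*108193^(  -  1)* 2114963^1 = - 2114963/1406509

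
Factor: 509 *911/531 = 3^( - 2 )*59^( - 1 )*509^1*911^1 = 463699/531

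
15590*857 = 13360630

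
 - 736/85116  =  -184/21279 = - 0.01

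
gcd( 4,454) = 2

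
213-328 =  - 115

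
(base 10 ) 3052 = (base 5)44202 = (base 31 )35e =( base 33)2qg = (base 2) 101111101100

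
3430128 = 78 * 43976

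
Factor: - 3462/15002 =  - 3/13 =- 3^1  *  13^( - 1) 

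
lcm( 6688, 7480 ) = 568480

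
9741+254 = 9995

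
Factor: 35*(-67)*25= - 58625 = -5^3*7^1*67^1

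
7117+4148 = 11265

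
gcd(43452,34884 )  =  612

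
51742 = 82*631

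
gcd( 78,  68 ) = 2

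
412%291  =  121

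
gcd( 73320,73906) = 2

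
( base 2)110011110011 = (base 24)5I3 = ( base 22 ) 6if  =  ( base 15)eb0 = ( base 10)3315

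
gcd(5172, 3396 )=12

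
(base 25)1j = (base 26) 1i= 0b101100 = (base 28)1g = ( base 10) 44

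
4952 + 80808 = 85760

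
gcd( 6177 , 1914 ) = 87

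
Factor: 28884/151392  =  2^( - 3)  *  19^( - 1)*29^1  =  29/152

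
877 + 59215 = 60092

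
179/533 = 179/533 = 0.34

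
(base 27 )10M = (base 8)1357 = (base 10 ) 751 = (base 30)p1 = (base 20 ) 1HB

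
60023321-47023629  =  12999692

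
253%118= 17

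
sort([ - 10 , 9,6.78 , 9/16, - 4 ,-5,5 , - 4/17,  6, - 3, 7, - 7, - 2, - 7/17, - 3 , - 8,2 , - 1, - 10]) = [ - 10, - 10, - 8, - 7, - 5, - 4, - 3, - 3, - 2,  -  1, - 7/17, - 4/17,9/16,2,  5,6,6.78, 7, 9]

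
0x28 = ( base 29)1B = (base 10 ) 40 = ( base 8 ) 50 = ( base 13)31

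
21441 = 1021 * 21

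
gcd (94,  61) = 1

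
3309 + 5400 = 8709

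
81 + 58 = 139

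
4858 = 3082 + 1776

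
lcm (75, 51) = 1275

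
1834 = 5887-4053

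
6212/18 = 3106/9 = 345.11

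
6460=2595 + 3865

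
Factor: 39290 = 2^1*5^1*3929^1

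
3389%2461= 928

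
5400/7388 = 1350/1847 = 0.73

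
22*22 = 484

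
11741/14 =11741/14= 838.64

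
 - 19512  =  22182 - 41694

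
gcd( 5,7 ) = 1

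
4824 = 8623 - 3799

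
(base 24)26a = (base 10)1306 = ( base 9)1711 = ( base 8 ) 2432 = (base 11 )A88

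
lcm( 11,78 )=858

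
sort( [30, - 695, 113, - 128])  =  [-695, - 128,30,113 ]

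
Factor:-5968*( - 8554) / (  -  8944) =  - 245434/43 = - 2^1* 7^1 * 43^(-1 ) * 47^1*373^1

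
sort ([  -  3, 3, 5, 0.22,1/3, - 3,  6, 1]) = [ - 3,- 3,0.22 , 1/3,1,3, 5, 6 ]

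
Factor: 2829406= 2^1*1414703^1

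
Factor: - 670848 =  - 2^7  *3^1*1747^1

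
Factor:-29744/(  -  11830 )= 2^3 * 5^ (  -  1)*7^( - 1 )*11^1 = 88/35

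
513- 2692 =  - 2179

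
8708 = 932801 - 924093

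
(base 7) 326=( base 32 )57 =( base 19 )8F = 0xA7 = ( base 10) 167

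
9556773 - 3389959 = 6166814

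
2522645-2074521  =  448124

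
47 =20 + 27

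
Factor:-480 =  - 2^5*3^1*5^1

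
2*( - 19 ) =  - 38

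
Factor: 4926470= 2^1 * 5^1*492647^1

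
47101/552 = 47101/552 = 85.33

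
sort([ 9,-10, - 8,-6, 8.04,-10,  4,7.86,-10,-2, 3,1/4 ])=[ - 10,  -  10, - 10,-8, - 6,-2, 1/4,3,4, 7.86, 8.04,9 ] 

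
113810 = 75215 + 38595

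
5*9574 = 47870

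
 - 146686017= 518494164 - 665180181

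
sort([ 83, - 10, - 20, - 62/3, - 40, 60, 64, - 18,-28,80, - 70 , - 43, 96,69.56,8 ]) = [-70, - 43, - 40, - 28 ,- 62/3, - 20, - 18,-10, 8, 60,64, 69.56,80,  83, 96 ] 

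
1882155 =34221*55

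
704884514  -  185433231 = 519451283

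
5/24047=5/24047= 0.00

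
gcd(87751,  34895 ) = 1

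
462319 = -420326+882645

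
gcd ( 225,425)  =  25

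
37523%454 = 295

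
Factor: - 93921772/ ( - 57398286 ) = 46960886/28699143= 2^1 * 3^( - 1)* 7^1*11^(- 2 )*173^(-1 )*457^( -1 )*3354349^1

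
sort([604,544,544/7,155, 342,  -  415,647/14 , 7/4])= [ -415,  7/4,647/14, 544/7, 155,342, 544,604]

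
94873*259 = 24572107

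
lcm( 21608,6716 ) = 496984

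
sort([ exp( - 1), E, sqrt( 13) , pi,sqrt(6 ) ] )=[ exp( - 1 ), sqrt(6),E,pi,  sqrt( 13)]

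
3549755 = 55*64541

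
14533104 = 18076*804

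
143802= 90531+53271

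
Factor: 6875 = 5^4*11^1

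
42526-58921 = - 16395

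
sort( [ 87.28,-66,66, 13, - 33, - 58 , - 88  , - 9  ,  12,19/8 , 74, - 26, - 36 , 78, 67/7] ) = [ - 88, - 66,  -  58, - 36, - 33,-26, - 9,19/8,67/7,  12,13,66,74,78,87.28 ]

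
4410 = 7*630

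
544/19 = 544/19 = 28.63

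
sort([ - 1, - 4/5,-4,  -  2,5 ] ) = [- 4, - 2, - 1 , - 4/5,5 ]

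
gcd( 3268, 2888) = 76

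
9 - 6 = 3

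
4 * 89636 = 358544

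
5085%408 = 189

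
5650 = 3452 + 2198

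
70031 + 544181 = 614212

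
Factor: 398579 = 211^1*1889^1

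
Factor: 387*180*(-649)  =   - 2^2  *  3^4*5^1*11^1*43^1*59^1 = - 45209340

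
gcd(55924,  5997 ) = 1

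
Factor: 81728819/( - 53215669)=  - 13^ ( - 1)*37^1*1009^( - 1)*4057^( - 1) * 2208887^1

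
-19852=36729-56581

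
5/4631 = 5/4631 = 0.00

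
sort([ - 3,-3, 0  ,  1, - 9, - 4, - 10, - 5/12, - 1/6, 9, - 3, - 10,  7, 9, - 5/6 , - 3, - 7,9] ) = [ - 10, - 10, - 9, - 7, - 4, -3,-3,- 3,-3, - 5/6, - 5/12, - 1/6,0,  1,7, 9,9,  9] 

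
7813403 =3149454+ 4663949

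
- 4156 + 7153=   2997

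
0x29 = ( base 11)38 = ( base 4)221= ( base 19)23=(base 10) 41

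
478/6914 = 239/3457 = 0.07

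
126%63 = 0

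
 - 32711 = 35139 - 67850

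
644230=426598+217632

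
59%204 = 59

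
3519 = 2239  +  1280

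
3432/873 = 3 +271/291 = 3.93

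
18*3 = 54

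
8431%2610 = 601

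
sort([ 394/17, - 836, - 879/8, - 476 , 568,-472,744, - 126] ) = [ - 836, - 476, - 472, - 126, - 879/8,394/17,568, 744]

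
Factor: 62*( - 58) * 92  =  -2^4* 23^1*29^1*31^1= -330832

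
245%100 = 45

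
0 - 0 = 0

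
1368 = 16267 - 14899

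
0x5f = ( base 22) 47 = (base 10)95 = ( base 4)1133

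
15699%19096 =15699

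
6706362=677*9906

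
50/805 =10/161= 0.06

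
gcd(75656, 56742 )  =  18914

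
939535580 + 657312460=1596848040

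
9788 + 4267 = 14055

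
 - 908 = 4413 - 5321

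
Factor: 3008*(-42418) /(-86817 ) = 2^7*3^( - 1)*43^ ( - 1) *47^1*127^1*167^1*673^( - 1) = 127593344/86817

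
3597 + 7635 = 11232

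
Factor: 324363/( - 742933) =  - 3^1*13^1*83^( - 1) * 8317^1*8951^( - 1 ) 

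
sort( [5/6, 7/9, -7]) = [ - 7 , 7/9 , 5/6] 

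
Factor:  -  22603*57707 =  - 1304351321 = - 7^1*13^1*23^1*193^1*3229^1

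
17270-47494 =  - 30224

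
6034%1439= 278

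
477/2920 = 477/2920 = 0.16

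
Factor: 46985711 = 23^1*2042857^1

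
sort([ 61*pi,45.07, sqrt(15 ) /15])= [ sqrt(15) /15, 45.07,61 * pi ] 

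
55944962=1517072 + 54427890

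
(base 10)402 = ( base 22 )I6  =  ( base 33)c6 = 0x192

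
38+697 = 735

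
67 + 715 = 782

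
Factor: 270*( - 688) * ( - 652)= 121115520 = 2^7 * 3^3*5^1 * 43^1*163^1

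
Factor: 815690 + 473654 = 2^7* 7^1*1439^1 =1289344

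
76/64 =1 + 3/16 = 1.19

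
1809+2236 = 4045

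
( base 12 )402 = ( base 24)102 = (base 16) 242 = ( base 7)1454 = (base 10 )578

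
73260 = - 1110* (-66)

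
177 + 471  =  648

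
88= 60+28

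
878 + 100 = 978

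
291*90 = 26190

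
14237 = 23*619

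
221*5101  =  1127321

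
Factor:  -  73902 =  - 2^1*3^1*109^1*113^1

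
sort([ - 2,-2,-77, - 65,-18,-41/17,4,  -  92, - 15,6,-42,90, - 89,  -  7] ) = [-92,-89, - 77,-65, - 42,-18,  -  15, - 7,-41/17, - 2,-2 , 4 , 6,90]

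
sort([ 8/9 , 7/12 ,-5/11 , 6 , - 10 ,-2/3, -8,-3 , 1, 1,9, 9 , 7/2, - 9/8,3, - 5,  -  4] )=[-10, - 8,-5, - 4, - 3, - 9/8, - 2/3, - 5/11, 7/12,8/9, 1,1, 3 , 7/2,6,9 , 9]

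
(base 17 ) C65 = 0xdf7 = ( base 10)3575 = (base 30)3T5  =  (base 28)4fj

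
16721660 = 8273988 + 8447672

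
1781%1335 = 446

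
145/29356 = 145/29356 = 0.00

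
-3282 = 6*( - 547)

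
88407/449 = 196+403/449 = 196.90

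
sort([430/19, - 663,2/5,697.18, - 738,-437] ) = [ - 738, - 663, - 437 , 2/5, 430/19,  697.18]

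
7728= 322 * 24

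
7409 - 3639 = 3770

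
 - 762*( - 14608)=11131296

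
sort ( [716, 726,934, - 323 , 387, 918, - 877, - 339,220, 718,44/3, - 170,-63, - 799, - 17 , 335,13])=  [ - 877, - 799, - 339,  -  323,-170,- 63, - 17,13, 44/3,  220, 335,  387, 716, 718,  726 , 918, 934 ] 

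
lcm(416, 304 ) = 7904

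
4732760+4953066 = 9685826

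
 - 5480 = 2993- 8473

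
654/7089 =218/2363 = 0.09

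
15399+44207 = 59606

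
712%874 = 712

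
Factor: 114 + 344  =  458 = 2^1*229^1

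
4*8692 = 34768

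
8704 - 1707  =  6997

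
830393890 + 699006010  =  1529399900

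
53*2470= 130910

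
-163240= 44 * ( - 3710 ) 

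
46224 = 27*1712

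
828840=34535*24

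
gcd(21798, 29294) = 2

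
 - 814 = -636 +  - 178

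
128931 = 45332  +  83599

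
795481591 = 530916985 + 264564606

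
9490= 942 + 8548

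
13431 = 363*37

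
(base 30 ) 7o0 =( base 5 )211040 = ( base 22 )eb2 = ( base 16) 1b6c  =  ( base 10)7020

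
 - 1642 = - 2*821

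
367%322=45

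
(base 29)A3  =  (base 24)c5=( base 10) 293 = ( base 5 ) 2133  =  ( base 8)445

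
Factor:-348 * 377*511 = -67041156 = - 2^2*3^1* 7^1*13^1*29^2*73^1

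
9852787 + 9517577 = 19370364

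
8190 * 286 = 2342340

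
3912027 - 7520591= -3608564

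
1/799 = 1/799 = 0.00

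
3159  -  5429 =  - 2270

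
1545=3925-2380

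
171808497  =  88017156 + 83791341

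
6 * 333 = 1998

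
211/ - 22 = - 10 + 9/22= - 9.59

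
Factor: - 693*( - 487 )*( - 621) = -209581911 = - 3^5 *7^1  *11^1 *23^1*487^1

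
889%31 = 21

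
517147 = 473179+43968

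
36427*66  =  2404182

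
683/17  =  683/17 = 40.18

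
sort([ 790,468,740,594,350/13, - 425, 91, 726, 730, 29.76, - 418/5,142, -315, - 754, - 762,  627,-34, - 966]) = [ - 966, - 762,-754,-425 , - 315,-418/5,- 34,350/13, 29.76,91 , 142,  468,594, 627,726,730 , 740,790]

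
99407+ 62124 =161531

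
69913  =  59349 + 10564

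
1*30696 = 30696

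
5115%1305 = 1200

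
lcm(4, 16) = 16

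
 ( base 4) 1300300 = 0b1110000110000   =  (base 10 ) 7216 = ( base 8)16060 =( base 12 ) 4214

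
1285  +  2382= 3667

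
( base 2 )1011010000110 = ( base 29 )6oo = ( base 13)2817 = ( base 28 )79Q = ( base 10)5766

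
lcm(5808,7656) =168432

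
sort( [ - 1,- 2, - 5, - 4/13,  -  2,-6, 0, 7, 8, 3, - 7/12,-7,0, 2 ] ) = [ -7, - 6, - 5,  -  2, - 2 ,-1, - 7/12, - 4/13, 0,0, 2, 3,7, 8]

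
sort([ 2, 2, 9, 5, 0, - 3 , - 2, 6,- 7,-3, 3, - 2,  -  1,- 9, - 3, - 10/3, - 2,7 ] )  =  [  -  9, - 7, - 10/3,-3, - 3, - 3, - 2, - 2, - 2, - 1, 0, 2, 2, 3, 5, 6,  7, 9] 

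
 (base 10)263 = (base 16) 107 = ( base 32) 87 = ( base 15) 128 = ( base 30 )8N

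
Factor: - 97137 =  - 3^2*43^1 * 251^1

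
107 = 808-701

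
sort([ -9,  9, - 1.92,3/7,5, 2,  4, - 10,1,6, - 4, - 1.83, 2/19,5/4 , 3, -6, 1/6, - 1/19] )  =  [ -10, - 9, - 6, - 4, - 1.92, - 1.83, - 1/19, 2/19, 1/6,3/7, 1,5/4, 2, 3, 4, 5, 6, 9 ]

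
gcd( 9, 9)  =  9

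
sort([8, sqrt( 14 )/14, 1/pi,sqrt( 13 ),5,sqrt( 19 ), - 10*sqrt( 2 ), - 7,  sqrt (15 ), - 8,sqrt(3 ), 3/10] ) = [ - 10*sqrt(2), - 8,-7,sqrt( 14 ) /14, 3/10 , 1/pi,  sqrt(3 ),sqrt(13), sqrt(15 ), sqrt( 19 ),5,8]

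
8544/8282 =4272/4141 = 1.03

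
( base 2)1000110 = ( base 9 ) 77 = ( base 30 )2a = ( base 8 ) 106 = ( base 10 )70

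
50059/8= 6257+ 3/8 = 6257.38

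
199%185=14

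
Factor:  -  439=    - 439^1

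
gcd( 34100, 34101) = 1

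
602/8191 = 602/8191 = 0.07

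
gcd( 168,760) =8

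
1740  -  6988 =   -  5248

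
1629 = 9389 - 7760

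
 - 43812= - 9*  4868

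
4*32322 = 129288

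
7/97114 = 7/97114 = 0.00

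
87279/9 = 29093/3 =9697.67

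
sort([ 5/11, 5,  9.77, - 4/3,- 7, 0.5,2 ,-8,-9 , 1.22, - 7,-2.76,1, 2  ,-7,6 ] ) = [- 9, - 8,  -  7, - 7,  -  7,  -  2.76,-4/3,5/11,0.5 , 1,  1.22,2,2,5, 6,9.77] 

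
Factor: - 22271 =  - 22271^1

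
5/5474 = 5/5474 = 0.00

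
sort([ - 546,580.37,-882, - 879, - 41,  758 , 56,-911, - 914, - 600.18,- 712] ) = [-914, - 911,-882,-879,-712, -600.18,  -  546, - 41,56, 580.37,758]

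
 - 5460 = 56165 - 61625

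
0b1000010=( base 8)102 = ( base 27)2C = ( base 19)39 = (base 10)66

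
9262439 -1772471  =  7489968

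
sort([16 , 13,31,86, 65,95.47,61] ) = [13,16,31 , 61,65,86 , 95.47 ]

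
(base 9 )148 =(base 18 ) 6h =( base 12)A5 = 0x7D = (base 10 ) 125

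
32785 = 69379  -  36594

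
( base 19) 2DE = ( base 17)36E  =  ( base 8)1727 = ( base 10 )983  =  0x3d7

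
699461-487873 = 211588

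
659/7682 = 659/7682=0.09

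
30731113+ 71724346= 102455459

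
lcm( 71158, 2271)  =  213474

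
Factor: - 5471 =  - 5471^1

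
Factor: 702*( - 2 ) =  - 2^2 * 3^3* 13^1 = - 1404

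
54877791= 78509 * 699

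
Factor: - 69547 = -17^1*4091^1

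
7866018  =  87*90414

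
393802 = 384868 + 8934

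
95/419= 95/419 =0.23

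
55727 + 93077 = 148804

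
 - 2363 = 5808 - 8171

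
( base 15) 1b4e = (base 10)5924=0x1724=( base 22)c56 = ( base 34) 548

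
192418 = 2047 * 94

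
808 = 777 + 31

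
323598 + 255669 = 579267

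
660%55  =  0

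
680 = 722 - 42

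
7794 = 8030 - 236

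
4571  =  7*653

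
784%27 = 1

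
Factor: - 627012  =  - 2^2*3^2*17417^1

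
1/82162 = 1/82162 = 0.00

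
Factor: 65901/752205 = 5^(  -  1) * 11^1 *1997^1  *  50147^( - 1) = 21967/250735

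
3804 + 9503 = 13307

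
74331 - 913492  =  -839161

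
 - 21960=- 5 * 4392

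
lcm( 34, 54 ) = 918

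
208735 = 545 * 383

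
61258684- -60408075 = 121666759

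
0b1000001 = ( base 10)65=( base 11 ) 5A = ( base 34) 1V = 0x41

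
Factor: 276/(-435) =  - 2^2 * 5^( - 1 )*23^1*29^ ( - 1) = -  92/145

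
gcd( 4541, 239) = 239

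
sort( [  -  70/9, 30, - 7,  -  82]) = [ - 82, - 70/9, - 7,30 ]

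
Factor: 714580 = 2^2*5^1*35729^1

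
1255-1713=-458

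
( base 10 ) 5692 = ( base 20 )e4c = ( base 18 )HA4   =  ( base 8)13074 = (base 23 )ahb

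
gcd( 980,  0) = 980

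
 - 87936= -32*2748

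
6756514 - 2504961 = 4251553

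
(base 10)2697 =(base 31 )2P0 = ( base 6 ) 20253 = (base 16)A89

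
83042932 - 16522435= 66520497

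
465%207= 51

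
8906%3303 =2300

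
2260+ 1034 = 3294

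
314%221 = 93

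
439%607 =439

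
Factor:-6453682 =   -  2^1*3226841^1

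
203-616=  - 413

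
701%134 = 31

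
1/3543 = 1/3543= 0.00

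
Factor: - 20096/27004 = - 32/43 = - 2^5*43^ ( - 1 )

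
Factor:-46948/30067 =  - 2^2*11^2*97^1 * 107^( - 1) * 281^( -1)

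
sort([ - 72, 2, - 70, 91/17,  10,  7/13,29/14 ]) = [- 72, - 70, 7/13,2, 29/14,91/17, 10 ] 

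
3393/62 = 54 + 45/62 = 54.73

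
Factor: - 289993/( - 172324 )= 451/268 =2^( - 2 )*11^1 * 41^1*67^( - 1)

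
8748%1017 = 612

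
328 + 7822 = 8150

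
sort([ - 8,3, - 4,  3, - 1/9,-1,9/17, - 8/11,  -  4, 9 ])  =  [-8, - 4, - 4, - 1,-8/11, - 1/9, 9/17, 3,  3,9]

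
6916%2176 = 388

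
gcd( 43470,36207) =27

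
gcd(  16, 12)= 4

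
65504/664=98 + 54/83=98.65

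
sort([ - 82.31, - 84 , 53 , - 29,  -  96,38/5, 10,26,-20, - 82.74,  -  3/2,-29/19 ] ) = [ - 96,-84,-82.74, - 82.31, - 29, - 20, - 29/19,-3/2,38/5,10,26,53 ]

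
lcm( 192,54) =1728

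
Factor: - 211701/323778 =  - 2^( - 1 )*13^( - 1)*17^1=-  17/26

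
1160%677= 483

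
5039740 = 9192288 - 4152548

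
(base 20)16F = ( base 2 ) 1000010111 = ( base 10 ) 535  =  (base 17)1E8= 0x217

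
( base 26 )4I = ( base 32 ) 3q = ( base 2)1111010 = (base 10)122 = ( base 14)8a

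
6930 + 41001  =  47931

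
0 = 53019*0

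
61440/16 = 3840  =  3840.00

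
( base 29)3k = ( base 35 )32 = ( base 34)35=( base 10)107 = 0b1101011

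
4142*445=1843190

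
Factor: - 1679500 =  - 2^2*5^3*3359^1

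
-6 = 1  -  7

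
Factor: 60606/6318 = 259/27 = 3^( - 3)*7^1*37^1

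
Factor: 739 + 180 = 919 =919^1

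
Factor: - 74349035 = - 5^1*857^1*17351^1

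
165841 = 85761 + 80080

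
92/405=92/405=0.23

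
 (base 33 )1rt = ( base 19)5ae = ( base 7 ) 5600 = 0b11111011001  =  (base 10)2009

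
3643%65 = 3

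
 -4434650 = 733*( -6050 )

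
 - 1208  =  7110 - 8318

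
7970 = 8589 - 619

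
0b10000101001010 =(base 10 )8522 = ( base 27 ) bih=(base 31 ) 8QS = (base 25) dfm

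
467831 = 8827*53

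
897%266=99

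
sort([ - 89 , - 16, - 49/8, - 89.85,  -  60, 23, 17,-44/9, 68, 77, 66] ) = [-89.85, - 89,  -  60, - 16, - 49/8, - 44/9 , 17, 23, 66, 68, 77]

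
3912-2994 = 918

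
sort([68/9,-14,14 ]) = [ - 14, 68/9, 14]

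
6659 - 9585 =  -  2926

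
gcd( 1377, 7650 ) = 153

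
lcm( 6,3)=6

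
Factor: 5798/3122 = 7^ ( - 1) * 13^1 = 13/7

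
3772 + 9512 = 13284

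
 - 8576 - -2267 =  - 6309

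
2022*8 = 16176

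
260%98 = 64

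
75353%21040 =12233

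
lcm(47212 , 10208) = 377696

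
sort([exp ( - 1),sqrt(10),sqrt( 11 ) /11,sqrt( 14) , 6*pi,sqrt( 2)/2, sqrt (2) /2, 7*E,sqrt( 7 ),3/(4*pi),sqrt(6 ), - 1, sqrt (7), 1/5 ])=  [ - 1  ,  1/5, 3/( 4*pi),  sqrt(11)/11,exp( - 1),  sqrt( 2 )/2 , sqrt(2)/2,sqrt(6),sqrt ( 7) , sqrt(7),sqrt(10), sqrt( 14 ), 6*pi,7*E] 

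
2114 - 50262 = -48148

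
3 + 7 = 10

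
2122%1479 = 643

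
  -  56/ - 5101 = 56/5101 = 0.01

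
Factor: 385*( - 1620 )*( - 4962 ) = 2^3*3^5*5^2*7^1* 11^1 * 827^1= 3094799400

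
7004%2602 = 1800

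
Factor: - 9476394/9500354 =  - 3^1 * 1151^(-1)*4127^( - 1 )*1579399^1 = - 4738197/4750177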